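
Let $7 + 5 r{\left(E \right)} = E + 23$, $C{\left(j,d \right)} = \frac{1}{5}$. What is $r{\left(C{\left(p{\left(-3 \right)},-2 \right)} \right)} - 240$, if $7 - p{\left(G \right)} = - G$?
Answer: $- \frac{5919}{25} \approx -236.76$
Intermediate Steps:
$p{\left(G \right)} = 7 + G$ ($p{\left(G \right)} = 7 - - G = 7 + G$)
$C{\left(j,d \right)} = \frac{1}{5}$
$r{\left(E \right)} = \frac{16}{5} + \frac{E}{5}$ ($r{\left(E \right)} = - \frac{7}{5} + \frac{E + 23}{5} = - \frac{7}{5} + \frac{23 + E}{5} = - \frac{7}{5} + \left(\frac{23}{5} + \frac{E}{5}\right) = \frac{16}{5} + \frac{E}{5}$)
$r{\left(C{\left(p{\left(-3 \right)},-2 \right)} \right)} - 240 = \left(\frac{16}{5} + \frac{1}{5} \cdot \frac{1}{5}\right) - 240 = \left(\frac{16}{5} + \frac{1}{25}\right) - 240 = \frac{81}{25} - 240 = - \frac{5919}{25}$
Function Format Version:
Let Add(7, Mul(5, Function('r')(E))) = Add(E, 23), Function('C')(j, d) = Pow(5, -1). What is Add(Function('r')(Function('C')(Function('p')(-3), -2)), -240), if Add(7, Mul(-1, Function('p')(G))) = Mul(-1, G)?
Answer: Rational(-5919, 25) ≈ -236.76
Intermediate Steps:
Function('p')(G) = Add(7, G) (Function('p')(G) = Add(7, Mul(-1, Mul(-1, G))) = Add(7, G))
Function('C')(j, d) = Rational(1, 5)
Function('r')(E) = Add(Rational(16, 5), Mul(Rational(1, 5), E)) (Function('r')(E) = Add(Rational(-7, 5), Mul(Rational(1, 5), Add(E, 23))) = Add(Rational(-7, 5), Mul(Rational(1, 5), Add(23, E))) = Add(Rational(-7, 5), Add(Rational(23, 5), Mul(Rational(1, 5), E))) = Add(Rational(16, 5), Mul(Rational(1, 5), E)))
Add(Function('r')(Function('C')(Function('p')(-3), -2)), -240) = Add(Add(Rational(16, 5), Mul(Rational(1, 5), Rational(1, 5))), -240) = Add(Add(Rational(16, 5), Rational(1, 25)), -240) = Add(Rational(81, 25), -240) = Rational(-5919, 25)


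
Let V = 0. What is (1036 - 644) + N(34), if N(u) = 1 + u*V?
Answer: 393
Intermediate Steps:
N(u) = 1 (N(u) = 1 + u*0 = 1 + 0 = 1)
(1036 - 644) + N(34) = (1036 - 644) + 1 = 392 + 1 = 393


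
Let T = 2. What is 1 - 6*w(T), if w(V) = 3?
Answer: -17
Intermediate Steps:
1 - 6*w(T) = 1 - 6*3 = 1 - 18 = -17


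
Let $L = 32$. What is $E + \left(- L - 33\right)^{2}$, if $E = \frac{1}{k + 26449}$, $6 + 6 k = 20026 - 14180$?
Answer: $\frac{347578078}{82267} \approx 4225.0$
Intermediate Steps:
$k = \frac{2920}{3}$ ($k = -1 + \frac{20026 - 14180}{6} = -1 + \frac{1}{6} \cdot 5846 = -1 + \frac{2923}{3} = \frac{2920}{3} \approx 973.33$)
$E = \frac{3}{82267}$ ($E = \frac{1}{\frac{2920}{3} + 26449} = \frac{1}{\frac{82267}{3}} = \frac{3}{82267} \approx 3.6467 \cdot 10^{-5}$)
$E + \left(- L - 33\right)^{2} = \frac{3}{82267} + \left(\left(-1\right) 32 - 33\right)^{2} = \frac{3}{82267} + \left(-32 - 33\right)^{2} = \frac{3}{82267} + \left(-65\right)^{2} = \frac{3}{82267} + 4225 = \frac{347578078}{82267}$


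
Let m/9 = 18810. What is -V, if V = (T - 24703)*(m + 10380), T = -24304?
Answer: 8805087690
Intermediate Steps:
m = 169290 (m = 9*18810 = 169290)
V = -8805087690 (V = (-24304 - 24703)*(169290 + 10380) = -49007*179670 = -8805087690)
-V = -1*(-8805087690) = 8805087690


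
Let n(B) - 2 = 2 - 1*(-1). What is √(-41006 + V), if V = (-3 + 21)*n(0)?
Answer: 2*I*√10229 ≈ 202.28*I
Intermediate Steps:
n(B) = 5 (n(B) = 2 + (2 - 1*(-1)) = 2 + (2 + 1) = 2 + 3 = 5)
V = 90 (V = (-3 + 21)*5 = 18*5 = 90)
√(-41006 + V) = √(-41006 + 90) = √(-40916) = 2*I*√10229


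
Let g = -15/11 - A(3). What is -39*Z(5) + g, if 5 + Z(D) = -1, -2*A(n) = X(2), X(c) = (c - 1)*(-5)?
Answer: 5063/22 ≈ 230.14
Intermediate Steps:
X(c) = 5 - 5*c (X(c) = (-1 + c)*(-5) = 5 - 5*c)
A(n) = 5/2 (A(n) = -(5 - 5*2)/2 = -(5 - 10)/2 = -1/2*(-5) = 5/2)
Z(D) = -6 (Z(D) = -5 - 1 = -6)
g = -85/22 (g = -15/11 - 1*5/2 = -15*1/11 - 5/2 = -15/11 - 5/2 = -85/22 ≈ -3.8636)
-39*Z(5) + g = -39*(-6) - 85/22 = 234 - 85/22 = 5063/22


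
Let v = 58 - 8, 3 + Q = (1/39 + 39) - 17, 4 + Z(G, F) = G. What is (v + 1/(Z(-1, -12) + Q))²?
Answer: 750157321/299209 ≈ 2507.1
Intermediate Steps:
Z(G, F) = -4 + G
Q = 742/39 (Q = -3 + ((1/39 + 39) - 17) = -3 + (1522/39 - 17) = -3 + 859/39 = 742/39 ≈ 19.026)
v = 50
(v + 1/(Z(-1, -12) + Q))² = (50 + 1/((-4 - 1) + 742/39))² = (50 + 1/(-5 + 742/39))² = (50 + 1/(547/39))² = (50 + 39/547)² = (27389/547)² = 750157321/299209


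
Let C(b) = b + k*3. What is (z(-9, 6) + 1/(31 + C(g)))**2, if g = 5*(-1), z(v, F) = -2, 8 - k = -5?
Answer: 16641/4225 ≈ 3.9387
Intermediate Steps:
k = 13 (k = 8 - 1*(-5) = 8 + 5 = 13)
g = -5
C(b) = 39 + b (C(b) = b + 13*3 = b + 39 = 39 + b)
(z(-9, 6) + 1/(31 + C(g)))**2 = (-2 + 1/(31 + (39 - 5)))**2 = (-2 + 1/(31 + 34))**2 = (-2 + 1/65)**2 = (-129/65)**2 = 16641/4225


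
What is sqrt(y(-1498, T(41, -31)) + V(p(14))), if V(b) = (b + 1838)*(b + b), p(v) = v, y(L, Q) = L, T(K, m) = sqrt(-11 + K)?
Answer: sqrt(50358) ≈ 224.41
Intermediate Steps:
V(b) = 2*b*(1838 + b) (V(b) = (1838 + b)*(2*b) = 2*b*(1838 + b))
sqrt(y(-1498, T(41, -31)) + V(p(14))) = sqrt(-1498 + 2*14*(1838 + 14)) = sqrt(-1498 + 2*14*1852) = sqrt(-1498 + 51856) = sqrt(50358)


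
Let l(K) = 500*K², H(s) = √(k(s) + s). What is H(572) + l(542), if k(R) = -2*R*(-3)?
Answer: 146882000 + 2*√1001 ≈ 1.4688e+8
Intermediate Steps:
k(R) = 6*R
H(s) = √7*√s (H(s) = √(6*s + s) = √(7*s) = √7*√s)
H(572) + l(542) = √7*√572 + 500*542² = √7*(2*√143) + 500*293764 = 2*√1001 + 146882000 = 146882000 + 2*√1001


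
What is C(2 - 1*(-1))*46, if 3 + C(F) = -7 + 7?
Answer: -138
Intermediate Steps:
C(F) = -3 (C(F) = -3 + (-7 + 7) = -3 + 0 = -3)
C(2 - 1*(-1))*46 = -3*46 = -138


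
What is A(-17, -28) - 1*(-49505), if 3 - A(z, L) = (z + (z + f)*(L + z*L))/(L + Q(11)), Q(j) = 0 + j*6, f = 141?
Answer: 1825769/38 ≈ 48047.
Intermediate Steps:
Q(j) = 6*j (Q(j) = 0 + 6*j = 6*j)
A(z, L) = 3 - (z + (141 + z)*(L + L*z))/(66 + L) (A(z, L) = 3 - (z + (z + 141)*(L + z*L))/(L + 6*11) = 3 - (z + (141 + z)*(L + L*z))/(L + 66) = 3 - (z + (141 + z)*(L + L*z))/(66 + L))
A(-17, -28) - 1*(-49505) = (198 - 1*(-17) - 138*(-28) - 1*(-28)*(-17)² - 142*(-28)*(-17))/(66 - 28) - 1*(-49505) = (198 + 17 + 3864 - 1*(-28)*289 - 67592)/38 + 49505 = (198 + 17 + 3864 + 8092 - 67592)/38 + 49505 = (1/38)*(-55421) + 49505 = -55421/38 + 49505 = 1825769/38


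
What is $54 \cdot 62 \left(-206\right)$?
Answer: $-689688$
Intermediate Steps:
$54 \cdot 62 \left(-206\right) = 3348 \left(-206\right) = -689688$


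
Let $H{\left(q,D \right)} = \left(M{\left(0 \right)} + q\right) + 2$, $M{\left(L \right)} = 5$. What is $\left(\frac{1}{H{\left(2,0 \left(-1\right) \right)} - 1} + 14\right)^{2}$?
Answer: $\frac{12769}{64} \approx 199.52$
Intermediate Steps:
$H{\left(q,D \right)} = 7 + q$ ($H{\left(q,D \right)} = \left(5 + q\right) + 2 = 7 + q$)
$\left(\frac{1}{H{\left(2,0 \left(-1\right) \right)} - 1} + 14\right)^{2} = \left(\frac{1}{\left(7 + 2\right) - 1} + 14\right)^{2} = \left(\frac{1}{9 - 1} + 14\right)^{2} = \left(\frac{1}{8} + 14\right)^{2} = \left(\frac{113}{8}\right)^{2} = \frac{12769}{64}$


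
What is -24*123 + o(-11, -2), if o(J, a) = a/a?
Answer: -2951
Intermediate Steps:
o(J, a) = 1
-24*123 + o(-11, -2) = -24*123 + 1 = -2952 + 1 = -2951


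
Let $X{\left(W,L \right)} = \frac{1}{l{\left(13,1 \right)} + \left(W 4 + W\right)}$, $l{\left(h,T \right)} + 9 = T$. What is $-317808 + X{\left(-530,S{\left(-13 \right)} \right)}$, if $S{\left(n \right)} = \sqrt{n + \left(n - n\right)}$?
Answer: $- \frac{844733665}{2658} \approx -3.1781 \cdot 10^{5}$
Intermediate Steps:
$l{\left(h,T \right)} = -9 + T$
$S{\left(n \right)} = \sqrt{n}$ ($S{\left(n \right)} = \sqrt{n + 0} = \sqrt{n}$)
$X{\left(W,L \right)} = \frac{1}{-8 + 5 W}$ ($X{\left(W,L \right)} = \frac{1}{\left(-9 + 1\right) + \left(W 4 + W\right)} = \frac{1}{-8 + \left(4 W + W\right)} = \frac{1}{-8 + 5 W}$)
$-317808 + X{\left(-530,S{\left(-13 \right)} \right)} = -317808 + \frac{1}{-8 + 5 \left(-530\right)} = -317808 + \frac{1}{-8 - 2650} = -317808 + \frac{1}{-2658} = -317808 - \frac{1}{2658} = - \frac{844733665}{2658}$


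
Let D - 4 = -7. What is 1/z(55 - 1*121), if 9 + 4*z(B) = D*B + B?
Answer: 4/123 ≈ 0.032520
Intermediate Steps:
D = -3 (D = 4 - 7 = -3)
z(B) = -9/4 - B/2 (z(B) = -9/4 + (-3*B + B)/4 = -9/4 + (-2*B)/4 = -9/4 - B/2)
1/z(55 - 1*121) = 1/(-9/4 - (55 - 1*121)/2) = 1/(-9/4 - (55 - 121)/2) = 1/(-9/4 - ½*(-66)) = 1/(-9/4 + 33) = 1/(123/4) = 4/123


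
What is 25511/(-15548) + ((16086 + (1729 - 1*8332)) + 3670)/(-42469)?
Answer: -183989929/94329716 ≈ -1.9505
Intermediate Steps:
25511/(-15548) + ((16086 + (1729 - 1*8332)) + 3670)/(-42469) = 25511*(-1/15548) + ((16086 + (1729 - 8332)) + 3670)*(-1/42469) = -25511/15548 + ((16086 - 6603) + 3670)*(-1/42469) = -25511/15548 + (9483 + 3670)*(-1/42469) = -25511/15548 + 13153*(-1/42469) = -25511/15548 - 1879/6067 = -183989929/94329716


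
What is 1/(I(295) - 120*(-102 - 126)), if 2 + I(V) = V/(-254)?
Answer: 254/6948637 ≈ 3.6554e-5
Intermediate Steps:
I(V) = -2 - V/254 (I(V) = -2 + V/(-254) = -2 + V*(-1/254) = -2 - V/254)
1/(I(295) - 120*(-102 - 126)) = 1/((-2 - 1/254*295) - 120*(-102 - 126)) = 1/((-2 - 295/254) - 120*(-228)) = 1/(-803/254 + 27360) = 1/(6948637/254) = 254/6948637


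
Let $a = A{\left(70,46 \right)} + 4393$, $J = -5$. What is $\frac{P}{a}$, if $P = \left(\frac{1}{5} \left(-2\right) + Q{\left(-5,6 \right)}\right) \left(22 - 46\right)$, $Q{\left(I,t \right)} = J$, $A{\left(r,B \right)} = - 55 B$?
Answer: $\frac{8}{115} \approx 0.069565$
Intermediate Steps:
$Q{\left(I,t \right)} = -5$
$a = 1863$ ($a = \left(-55\right) 46 + 4393 = -2530 + 4393 = 1863$)
$P = \frac{648}{5}$ ($P = \left(\frac{1}{5} \left(-2\right) - 5\right) \left(22 - 46\right) = \left(\frac{1}{5} \left(-2\right) - 5\right) \left(-24\right) = \left(- \frac{2}{5} - 5\right) \left(-24\right) = \left(- \frac{27}{5}\right) \left(-24\right) = \frac{648}{5} \approx 129.6$)
$\frac{P}{a} = \frac{648}{5 \cdot 1863} = \frac{648}{5} \cdot \frac{1}{1863} = \frac{8}{115}$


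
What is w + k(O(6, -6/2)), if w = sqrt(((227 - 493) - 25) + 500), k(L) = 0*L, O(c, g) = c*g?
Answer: sqrt(209) ≈ 14.457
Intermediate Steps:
k(L) = 0
w = sqrt(209) (w = sqrt((-266 - 25) + 500) = sqrt(-291 + 500) = sqrt(209) ≈ 14.457)
w + k(O(6, -6/2)) = sqrt(209) + 0 = sqrt(209)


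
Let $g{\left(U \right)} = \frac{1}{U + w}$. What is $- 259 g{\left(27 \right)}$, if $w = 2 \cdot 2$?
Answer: $- \frac{259}{31} \approx -8.3548$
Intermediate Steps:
$w = 4$
$g{\left(U \right)} = \frac{1}{4 + U}$ ($g{\left(U \right)} = \frac{1}{U + 4} = \frac{1}{4 + U}$)
$- 259 g{\left(27 \right)} = - \frac{259}{4 + 27} = - \frac{259}{31}$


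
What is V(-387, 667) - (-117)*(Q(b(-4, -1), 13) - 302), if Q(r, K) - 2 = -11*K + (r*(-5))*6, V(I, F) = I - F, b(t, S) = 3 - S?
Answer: -66925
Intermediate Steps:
Q(r, K) = 2 - 30*r - 11*K (Q(r, K) = 2 + (-11*K + (r*(-5))*6) = 2 + (-11*K - 5*r*6) = 2 + (-11*K - 30*r) = 2 + (-30*r - 11*K) = 2 - 30*r - 11*K)
V(-387, 667) - (-117)*(Q(b(-4, -1), 13) - 302) = (-387 - 1*667) - (-117)*((2 - 30*(3 - 1*(-1)) - 11*13) - 302) = (-387 - 667) - (-117)*((2 - 30*(3 + 1) - 143) - 302) = -1054 - (-117)*((2 - 30*4 - 143) - 302) = -1054 - (-117)*((2 - 120 - 143) - 302) = -1054 - (-117)*(-261 - 302) = -1054 - (-117)*(-563) = -1054 - 1*65871 = -1054 - 65871 = -66925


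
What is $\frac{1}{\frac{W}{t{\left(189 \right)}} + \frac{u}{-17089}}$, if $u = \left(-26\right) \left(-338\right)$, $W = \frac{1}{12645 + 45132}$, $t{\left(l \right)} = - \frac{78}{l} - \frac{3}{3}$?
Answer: $- \frac{29291417539}{15063439057} \approx -1.9445$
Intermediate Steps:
$t{\left(l \right)} = -1 - \frac{78}{l}$ ($t{\left(l \right)} = - \frac{78}{l} - 1 = -1 - \frac{78}{l}$)
$W = \frac{1}{57777} \approx 1.7308 \cdot 10^{-5}$
$u = 8788$
$\frac{1}{\frac{W}{t{\left(189 \right)}} + \frac{u}{-17089}} = \frac{1}{\frac{1}{57777 \frac{-78 - 189}{189}} + \frac{8788}{-17089}} = \frac{1}{\frac{1}{57777 \frac{-78 - 189}{189}} + 8788 \left(- \frac{1}{17089}\right)} = \frac{1}{\frac{1}{57777 \cdot \frac{1}{189} \left(-267\right)} - \frac{8788}{17089}} = \frac{1}{\frac{1}{57777 \left(- \frac{89}{63}\right)} - \frac{8788}{17089}} = \frac{1}{\frac{1}{57777} \left(- \frac{63}{89}\right) - \frac{8788}{17089}} = \frac{1}{- \frac{21}{1714051} - \frac{8788}{17089}} = \frac{1}{- \frac{15063439057}{29291417539}} = - \frac{29291417539}{15063439057}$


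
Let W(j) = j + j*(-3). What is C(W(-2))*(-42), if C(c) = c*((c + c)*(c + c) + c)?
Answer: -11424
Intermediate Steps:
W(j) = -2*j (W(j) = j - 3*j = -2*j)
C(c) = c*(c + 4*c²) (C(c) = c*((2*c)*(2*c) + c) = c*(4*c² + c) = c*(c + 4*c²))
C(W(-2))*(-42) = ((-2*(-2))²*(1 + 4*(-2*(-2))))*(-42) = (4²*(1 + 4*4))*(-42) = (16*(1 + 16))*(-42) = (16*17)*(-42) = 272*(-42) = -11424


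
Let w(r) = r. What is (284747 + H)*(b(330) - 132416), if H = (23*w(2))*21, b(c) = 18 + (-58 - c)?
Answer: -37938686418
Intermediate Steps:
b(c) = -40 - c
H = 966 (H = (23*2)*21 = 46*21 = 966)
(284747 + H)*(b(330) - 132416) = (284747 + 966)*((-40 - 1*330) - 132416) = 285713*((-40 - 330) - 132416) = 285713*(-370 - 132416) = 285713*(-132786) = -37938686418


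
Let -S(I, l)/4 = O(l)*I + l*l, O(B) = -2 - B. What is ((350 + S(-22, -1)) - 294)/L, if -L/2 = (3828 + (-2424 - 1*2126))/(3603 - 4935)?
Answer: 11988/361 ≈ 33.208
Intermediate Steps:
S(I, l) = -4*l² - 4*I*(-2 - l) (S(I, l) = -4*((-2 - l)*I + l*l) = -4*(I*(-2 - l) + l²) = -4*(l² + I*(-2 - l)) = -4*l² - 4*I*(-2 - l))
L = -361/333 (L = -2*(3828 + (-2424 - 1*2126))/(3603 - 4935) = -2*(3828 + (-2424 - 2126))/(-1332) = -2*(3828 - 4550)*(-1)/1332 = -(-1444)*(-1)/1332 = -2*361/666 = -361/333 ≈ -1.0841)
((350 + S(-22, -1)) - 294)/L = ((350 + (-4*(-1)² + 4*(-22)*(2 - 1))) - 294)/(-361/333) = ((350 + (-4*1 + 4*(-22)*1)) - 294)*(-333/361) = ((350 + (-4 - 88)) - 294)*(-333/361) = ((350 - 92) - 294)*(-333/361) = (258 - 294)*(-333/361) = -36*(-333/361) = 11988/361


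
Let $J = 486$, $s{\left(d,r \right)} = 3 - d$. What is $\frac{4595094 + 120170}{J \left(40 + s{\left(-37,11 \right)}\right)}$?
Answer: $\frac{147352}{1215} \approx 121.28$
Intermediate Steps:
$\frac{4595094 + 120170}{J \left(40 + s{\left(-37,11 \right)}\right)} = \frac{4595094 + 120170}{486 \left(40 + \left(3 - -37\right)\right)} = \frac{4715264}{486 \left(40 + \left(3 + 37\right)\right)} = \frac{4715264}{486 \left(40 + 40\right)} = \frac{4715264}{486 \cdot 80} = \frac{4715264}{38880} = 4715264 \cdot \frac{1}{38880} = \frac{147352}{1215}$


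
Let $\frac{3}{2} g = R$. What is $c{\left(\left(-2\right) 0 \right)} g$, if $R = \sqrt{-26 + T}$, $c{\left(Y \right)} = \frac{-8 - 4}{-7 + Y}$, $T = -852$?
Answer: $\frac{8 i \sqrt{878}}{7} \approx 33.864 i$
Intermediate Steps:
$c{\left(Y \right)} = - \frac{12}{-7 + Y}$
$R = i \sqrt{878}$ ($R = \sqrt{-26 - 852} = \sqrt{-878} = i \sqrt{878} \approx 29.631 i$)
$g = \frac{2 i \sqrt{878}}{3} \approx 19.754 i$
$c{\left(\left(-2\right) 0 \right)} g = - \frac{12}{-7 - 0} \frac{2 i \sqrt{878}}{3} = - \frac{12}{-7 + 0} \frac{2 i \sqrt{878}}{3} = - \frac{12}{-7} \frac{2 i \sqrt{878}}{3} = \left(-12\right) \left(- \frac{1}{7}\right) \frac{2 i \sqrt{878}}{3} = \frac{12 \frac{2 i \sqrt{878}}{3}}{7} = \frac{8 i \sqrt{878}}{7}$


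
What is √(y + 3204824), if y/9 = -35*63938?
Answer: I*√16935646 ≈ 4115.3*I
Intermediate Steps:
y = -20140470 (y = 9*(-35*63938) = 9*(-2237830) = -20140470)
√(y + 3204824) = √(-20140470 + 3204824) = √(-16935646) = I*√16935646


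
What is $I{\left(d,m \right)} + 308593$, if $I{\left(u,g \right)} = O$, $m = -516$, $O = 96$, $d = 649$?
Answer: $308689$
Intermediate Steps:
$I{\left(u,g \right)} = 96$
$I{\left(d,m \right)} + 308593 = 96 + 308593 = 308689$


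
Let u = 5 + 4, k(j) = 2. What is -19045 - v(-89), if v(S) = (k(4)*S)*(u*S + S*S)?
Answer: 1248315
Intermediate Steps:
u = 9
v(S) = 2*S*(S**2 + 9*S) (v(S) = (2*S)*(9*S + S*S) = (2*S)*(9*S + S**2) = (2*S)*(S**2 + 9*S) = 2*S*(S**2 + 9*S))
-19045 - v(-89) = -19045 - 2*(-89)**2*(9 - 89) = -19045 - 2*7921*(-80) = -19045 - 1*(-1267360) = -19045 + 1267360 = 1248315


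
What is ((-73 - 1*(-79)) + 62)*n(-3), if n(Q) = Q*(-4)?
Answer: 816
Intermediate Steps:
n(Q) = -4*Q
((-73 - 1*(-79)) + 62)*n(-3) = ((-73 - 1*(-79)) + 62)*(-4*(-3)) = ((-73 + 79) + 62)*12 = (6 + 62)*12 = 68*12 = 816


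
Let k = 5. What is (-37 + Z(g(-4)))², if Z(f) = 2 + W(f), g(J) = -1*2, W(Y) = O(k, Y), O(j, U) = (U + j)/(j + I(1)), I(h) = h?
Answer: 4761/4 ≈ 1190.3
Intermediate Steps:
O(j, U) = (U + j)/(1 + j) (O(j, U) = (U + j)/(j + 1) = (U + j)/(1 + j))
W(Y) = ⅚ + Y/6 (W(Y) = (Y + 5)/(1 + 5) = (5 + Y)/6 = ⅚ + Y/6)
g(J) = -2
Z(f) = 17/6 + f/6 (Z(f) = 2 + (⅚ + f/6) = 17/6 + f/6)
(-37 + Z(g(-4)))² = (-37 + (17/6 + (⅙)*(-2)))² = (-37 + (17/6 - ⅓))² = (-37 + 5/2)² = (-69/2)² = 4761/4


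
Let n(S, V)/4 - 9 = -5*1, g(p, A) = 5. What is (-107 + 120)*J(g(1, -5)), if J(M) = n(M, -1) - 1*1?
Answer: 195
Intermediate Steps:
n(S, V) = 16 (n(S, V) = 36 + 4*(-5*1) = 36 + 4*(-5) = 36 - 20 = 16)
J(M) = 15 (J(M) = 16 - 1*1 = 16 - 1 = 15)
(-107 + 120)*J(g(1, -5)) = (-107 + 120)*15 = 13*15 = 195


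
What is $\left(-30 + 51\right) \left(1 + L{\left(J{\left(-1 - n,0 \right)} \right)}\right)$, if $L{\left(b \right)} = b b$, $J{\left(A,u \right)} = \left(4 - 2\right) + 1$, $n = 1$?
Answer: $210$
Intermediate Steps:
$J{\left(A,u \right)} = 3$ ($J{\left(A,u \right)} = 2 + 1 = 3$)
$L{\left(b \right)} = b^{2}$
$\left(-30 + 51\right) \left(1 + L{\left(J{\left(-1 - n,0 \right)} \right)}\right) = \left(-30 + 51\right) \left(1 + 3^{2}\right) = 21 \left(1 + 9\right) = 21 \cdot 10 = 210$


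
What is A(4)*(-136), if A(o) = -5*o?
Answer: 2720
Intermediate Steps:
A(4)*(-136) = -5*4*(-136) = -20*(-136) = 2720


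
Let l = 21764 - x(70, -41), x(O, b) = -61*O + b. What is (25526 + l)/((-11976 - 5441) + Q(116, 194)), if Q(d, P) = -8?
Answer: -51601/17425 ≈ -2.9613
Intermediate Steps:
x(O, b) = b - 61*O
l = 26075 (l = 21764 - (-41 - 61*70) = 21764 - (-41 - 4270) = 21764 - 1*(-4311) = 21764 + 4311 = 26075)
(25526 + l)/((-11976 - 5441) + Q(116, 194)) = (25526 + 26075)/((-11976 - 5441) - 8) = 51601/(-17417 - 8) = 51601/(-17425) = 51601*(-1/17425) = -51601/17425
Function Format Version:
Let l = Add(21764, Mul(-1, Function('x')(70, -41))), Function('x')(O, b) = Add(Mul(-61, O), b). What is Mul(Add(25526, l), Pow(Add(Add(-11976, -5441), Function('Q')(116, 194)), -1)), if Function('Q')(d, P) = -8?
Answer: Rational(-51601, 17425) ≈ -2.9613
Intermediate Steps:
Function('x')(O, b) = Add(b, Mul(-61, O))
l = 26075 (l = Add(21764, Mul(-1, Add(-41, Mul(-61, 70)))) = Add(21764, Mul(-1, Add(-41, -4270))) = Add(21764, Mul(-1, -4311)) = Add(21764, 4311) = 26075)
Mul(Add(25526, l), Pow(Add(Add(-11976, -5441), Function('Q')(116, 194)), -1)) = Mul(Add(25526, 26075), Pow(Add(Add(-11976, -5441), -8), -1)) = Mul(51601, Pow(Add(-17417, -8), -1)) = Mul(51601, Pow(-17425, -1)) = Mul(51601, Rational(-1, 17425)) = Rational(-51601, 17425)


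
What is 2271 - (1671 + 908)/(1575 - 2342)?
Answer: 1744436/767 ≈ 2274.4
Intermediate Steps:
2271 - (1671 + 908)/(1575 - 2342) = 2271 - 2579/(-767) = 2271 - 2579*(-1)/767 = 2271 - 1*(-2579/767) = 2271 + 2579/767 = 1744436/767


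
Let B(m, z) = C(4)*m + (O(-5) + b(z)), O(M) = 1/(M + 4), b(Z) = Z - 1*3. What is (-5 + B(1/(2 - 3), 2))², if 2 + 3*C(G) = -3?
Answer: 256/9 ≈ 28.444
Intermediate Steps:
b(Z) = -3 + Z (b(Z) = Z - 3 = -3 + Z)
C(G) = -5/3 (C(G) = -⅔ + (⅓)*(-3) = -⅔ - 1 = -5/3)
O(M) = 1/(4 + M)
B(m, z) = -4 + z - 5*m/3 (B(m, z) = -5*m/3 + (1/(4 - 5) + (-3 + z)) = -5*m/3 + (1/(-1) + (-3 + z)) = -5*m/3 + (-1 + (-3 + z)) = -5*m/3 + (-4 + z) = -4 + z - 5*m/3)
(-5 + B(1/(2 - 3), 2))² = (-5 + (-4 + 2 - 5/(3*(2 - 3))))² = (-5 + (-4 + 2 - 5/3/(-1)))² = (-5 + (-4 + 2 - 5/3*(-1)))² = (-5 + (-4 + 2 + 5/3))² = (-5 - ⅓)² = (-16/3)² = 256/9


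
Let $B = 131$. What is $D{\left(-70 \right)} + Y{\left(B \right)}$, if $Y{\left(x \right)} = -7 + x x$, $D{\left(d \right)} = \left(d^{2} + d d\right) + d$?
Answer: $26884$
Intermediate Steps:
$D{\left(d \right)} = d + 2 d^{2}$ ($D{\left(d \right)} = \left(d^{2} + d^{2}\right) + d = 2 d^{2} + d = d + 2 d^{2}$)
$Y{\left(x \right)} = -7 + x^{2}$
$D{\left(-70 \right)} + Y{\left(B \right)} = - 70 \left(1 + 2 \left(-70\right)\right) - \left(7 - 131^{2}\right) = - 70 \left(1 - 140\right) + \left(-7 + 17161\right) = \left(-70\right) \left(-139\right) + 17154 = 9730 + 17154 = 26884$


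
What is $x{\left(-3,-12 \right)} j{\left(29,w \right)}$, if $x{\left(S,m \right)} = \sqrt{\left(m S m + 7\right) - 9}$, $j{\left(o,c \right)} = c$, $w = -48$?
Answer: $- 48 i \sqrt{434} \approx - 999.97 i$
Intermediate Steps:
$x{\left(S,m \right)} = \sqrt{-2 + S m^{2}}$ ($x{\left(S,m \right)} = \sqrt{\left(S m m + 7\right) - 9} = \sqrt{\left(S m^{2} + 7\right) - 9} = \sqrt{\left(7 + S m^{2}\right) - 9} = \sqrt{-2 + S m^{2}}$)
$x{\left(-3,-12 \right)} j{\left(29,w \right)} = \sqrt{-2 - 3 \left(-12\right)^{2}} \left(-48\right) = \sqrt{-2 - 432} \left(-48\right) = \sqrt{-434} \left(-48\right) = i \sqrt{434} \left(-48\right) = - 48 i \sqrt{434}$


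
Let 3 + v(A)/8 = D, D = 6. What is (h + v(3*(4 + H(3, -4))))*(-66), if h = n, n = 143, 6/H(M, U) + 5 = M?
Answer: -11022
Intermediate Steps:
H(M, U) = 6/(-5 + M)
h = 143
v(A) = 24 (v(A) = -24 + 8*6 = -24 + 48 = 24)
(h + v(3*(4 + H(3, -4))))*(-66) = (143 + 24)*(-66) = 167*(-66) = -11022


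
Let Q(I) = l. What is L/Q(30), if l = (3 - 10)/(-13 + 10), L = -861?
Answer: -369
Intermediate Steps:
l = 7/3 (l = -7/(-3) = -7*(-1/3) = 7/3 ≈ 2.3333)
Q(I) = 7/3
L/Q(30) = -861/7/3 = -861*3/7 = -369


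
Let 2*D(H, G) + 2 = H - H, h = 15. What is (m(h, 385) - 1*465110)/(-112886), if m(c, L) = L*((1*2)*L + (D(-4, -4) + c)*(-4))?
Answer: 95110/56443 ≈ 1.6851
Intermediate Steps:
D(H, G) = -1 (D(H, G) = -1 + (H - H)/2 = -1 + (½)*0 = -1 + 0 = -1)
m(c, L) = L*(4 - 4*c + 2*L) (m(c, L) = L*((1*2)*L + (-1 + c)*(-4)) = L*(2*L + (4 - 4*c)) = L*(4 - 4*c + 2*L))
(m(h, 385) - 1*465110)/(-112886) = (2*385*(2 + 385 - 2*15) - 1*465110)/(-112886) = (2*385*(2 + 385 - 30) - 465110)*(-1/112886) = (2*385*357 - 465110)*(-1/112886) = (274890 - 465110)*(-1/112886) = -190220*(-1/112886) = 95110/56443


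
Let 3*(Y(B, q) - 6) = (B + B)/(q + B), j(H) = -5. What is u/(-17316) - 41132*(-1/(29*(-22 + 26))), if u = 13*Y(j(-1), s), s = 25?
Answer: 82180721/231768 ≈ 354.58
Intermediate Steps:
Y(B, q) = 6 + 2*B/(3*(B + q)) (Y(B, q) = 6 + ((B + B)/(q + B))/3 = 6 + ((2*B)/(B + q))/3 = 6 + (2*B/(B + q))/3 = 6 + 2*B/(3*(B + q)))
u = 455/6 (u = 13*((6*25 + (20/3)*(-5))/(-5 + 25)) = 13*((150 - 100/3)/20) = 13*((1/20)*(350/3)) = 13*(35/6) = 455/6 ≈ 75.833)
u/(-17316) - 41132*(-1/(29*(-22 + 26))) = (455/6)/(-17316) - 41132*(-1/(29*(-22 + 26))) = (455/6)*(-1/17316) - 41132/(4*(-29)) = -35/7992 - 41132/(-116) = -35/7992 - 41132*(-1/116) = -35/7992 + 10283/29 = 82180721/231768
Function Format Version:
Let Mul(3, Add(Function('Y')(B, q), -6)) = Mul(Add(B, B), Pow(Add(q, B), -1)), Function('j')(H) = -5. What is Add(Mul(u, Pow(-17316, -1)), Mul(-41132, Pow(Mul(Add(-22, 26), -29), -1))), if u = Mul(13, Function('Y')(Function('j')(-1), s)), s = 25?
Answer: Rational(82180721, 231768) ≈ 354.58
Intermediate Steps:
Function('Y')(B, q) = Add(6, Mul(Rational(2, 3), B, Pow(Add(B, q), -1))) (Function('Y')(B, q) = Add(6, Mul(Rational(1, 3), Mul(Add(B, B), Pow(Add(q, B), -1)))) = Add(6, Mul(Rational(1, 3), Mul(Mul(2, B), Pow(Add(B, q), -1)))) = Add(6, Mul(Rational(1, 3), Mul(2, B, Pow(Add(B, q), -1)))) = Add(6, Mul(Rational(2, 3), B, Pow(Add(B, q), -1))))
u = Rational(455, 6) (u = Mul(13, Mul(Pow(Add(-5, 25), -1), Add(Mul(6, 25), Mul(Rational(20, 3), -5)))) = Mul(13, Mul(Pow(20, -1), Add(150, Rational(-100, 3)))) = Mul(13, Mul(Rational(1, 20), Rational(350, 3))) = Mul(13, Rational(35, 6)) = Rational(455, 6) ≈ 75.833)
Add(Mul(u, Pow(-17316, -1)), Mul(-41132, Pow(Mul(Add(-22, 26), -29), -1))) = Add(Mul(Rational(455, 6), Pow(-17316, -1)), Mul(-41132, Pow(Mul(Add(-22, 26), -29), -1))) = Add(Mul(Rational(455, 6), Rational(-1, 17316)), Mul(-41132, Pow(Mul(4, -29), -1))) = Add(Rational(-35, 7992), Mul(-41132, Pow(-116, -1))) = Add(Rational(-35, 7992), Mul(-41132, Rational(-1, 116))) = Add(Rational(-35, 7992), Rational(10283, 29)) = Rational(82180721, 231768)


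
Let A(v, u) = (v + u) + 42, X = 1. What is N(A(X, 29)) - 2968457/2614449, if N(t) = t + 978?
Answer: 2742202993/2614449 ≈ 1048.9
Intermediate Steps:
A(v, u) = 42 + u + v (A(v, u) = (u + v) + 42 = 42 + u + v)
N(t) = 978 + t
N(A(X, 29)) - 2968457/2614449 = (978 + (42 + 29 + 1)) - 2968457/2614449 = (978 + 72) - 2968457/2614449 = 1050 - 1*2968457/2614449 = 1050 - 2968457/2614449 = 2742202993/2614449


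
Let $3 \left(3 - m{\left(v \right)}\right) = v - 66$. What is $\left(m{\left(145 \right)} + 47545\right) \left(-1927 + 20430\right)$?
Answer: $\frac{2637880195}{3} \approx 8.7929 \cdot 10^{8}$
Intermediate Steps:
$m{\left(v \right)} = 25 - \frac{v}{3}$ ($m{\left(v \right)} = 3 - \frac{v - 66}{3} = 3 - \frac{-66 + v}{3} = 3 - \left(-22 + \frac{v}{3}\right) = 25 - \frac{v}{3}$)
$\left(m{\left(145 \right)} + 47545\right) \left(-1927 + 20430\right) = \left(\left(25 - \frac{145}{3}\right) + 47545\right) \left(-1927 + 20430\right) = \left(\left(25 - \frac{145}{3}\right) + 47545\right) 18503 = \left(- \frac{70}{3} + 47545\right) 18503 = \frac{142565}{3} \cdot 18503 = \frac{2637880195}{3}$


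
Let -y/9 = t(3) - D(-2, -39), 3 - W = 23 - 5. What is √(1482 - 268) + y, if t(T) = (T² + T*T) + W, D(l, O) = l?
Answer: -45 + √1214 ≈ -10.158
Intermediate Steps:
W = -15 (W = 3 - (23 - 5) = 3 - 1*18 = 3 - 18 = -15)
t(T) = -15 + 2*T² (t(T) = (T² + T*T) - 15 = (T² + T²) - 15 = 2*T² - 15 = -15 + 2*T²)
y = -45 (y = -9*((-15 + 2*3²) - 1*(-2)) = -9*((-15 + 2*9) + 2) = -9*((-15 + 18) + 2) = -9*(3 + 2) = -9*5 = -45)
√(1482 - 268) + y = √(1482 - 268) - 45 = √1214 - 45 = -45 + √1214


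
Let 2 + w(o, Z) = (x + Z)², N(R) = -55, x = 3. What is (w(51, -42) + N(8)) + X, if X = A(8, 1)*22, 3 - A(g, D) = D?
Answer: 1508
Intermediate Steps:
A(g, D) = 3 - D
w(o, Z) = -2 + (3 + Z)²
X = 44 (X = (3 - 1*1)*22 = (3 - 1)*22 = 2*22 = 44)
(w(51, -42) + N(8)) + X = ((-2 + (3 - 42)²) - 55) + 44 = ((-2 + (-39)²) - 55) + 44 = ((-2 + 1521) - 55) + 44 = (1519 - 55) + 44 = 1464 + 44 = 1508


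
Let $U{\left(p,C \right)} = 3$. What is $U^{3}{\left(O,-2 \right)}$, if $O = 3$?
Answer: $27$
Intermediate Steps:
$U^{3}{\left(O,-2 \right)} = 3^{3} = 27$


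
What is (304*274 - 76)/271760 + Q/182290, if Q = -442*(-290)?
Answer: 250021853/247695652 ≈ 1.0094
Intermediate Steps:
Q = 128180
(304*274 - 76)/271760 + Q/182290 = (304*274 - 76)/271760 + 128180/182290 = (83296 - 76)*(1/271760) + 128180*(1/182290) = 83220*(1/271760) + 12818/18229 = 4161/13588 + 12818/18229 = 250021853/247695652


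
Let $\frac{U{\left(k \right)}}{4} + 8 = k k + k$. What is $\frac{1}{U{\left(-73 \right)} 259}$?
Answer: $\frac{1}{5436928} \approx 1.8393 \cdot 10^{-7}$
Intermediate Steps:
$U{\left(k \right)} = -32 + 4 k + 4 k^{2}$ ($U{\left(k \right)} = -32 + 4 \left(k k + k\right) = -32 + 4 \left(k^{2} + k\right) = -32 + 4 \left(k + k^{2}\right) = -32 + \left(4 k + 4 k^{2}\right) = -32 + 4 k + 4 k^{2}$)
$\frac{1}{U{\left(-73 \right)} 259} = \frac{1}{\left(-32 + 4 \left(-73\right) + 4 \left(-73\right)^{2}\right) 259} = \frac{1}{\left(-32 - 292 + 4 \cdot 5329\right) 259} = \frac{1}{\left(-32 - 292 + 21316\right) 259} = \frac{1}{20992 \cdot 259} = \frac{1}{5436928}$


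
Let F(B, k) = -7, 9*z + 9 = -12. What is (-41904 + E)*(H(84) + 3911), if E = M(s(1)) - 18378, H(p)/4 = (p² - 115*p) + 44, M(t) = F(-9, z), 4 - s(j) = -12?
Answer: 381569081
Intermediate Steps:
z = -7/3 (z = -1 + (⅑)*(-12) = -1 - 4/3 = -7/3 ≈ -2.3333)
s(j) = 16 (s(j) = 4 - 1*(-12) = 4 + 12 = 16)
M(t) = -7
H(p) = 176 - 460*p + 4*p² (H(p) = 4*((p² - 115*p) + 44) = 4*(44 + p² - 115*p) = 176 - 460*p + 4*p²)
E = -18385 (E = -7 - 18378 = -18385)
(-41904 + E)*(H(84) + 3911) = (-41904 - 18385)*((176 - 460*84 + 4*84²) + 3911) = -60289*((176 - 38640 + 4*7056) + 3911) = -60289*((176 - 38640 + 28224) + 3911) = -60289*(-10240 + 3911) = -60289*(-6329) = 381569081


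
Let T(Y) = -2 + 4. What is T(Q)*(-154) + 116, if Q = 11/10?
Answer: -192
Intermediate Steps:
Q = 11/10 (Q = 11*(⅒) = 11/10 ≈ 1.1000)
T(Y) = 2
T(Q)*(-154) + 116 = 2*(-154) + 116 = -308 + 116 = -192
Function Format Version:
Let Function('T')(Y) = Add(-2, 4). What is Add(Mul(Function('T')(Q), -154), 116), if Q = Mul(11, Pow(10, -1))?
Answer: -192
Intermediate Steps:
Q = Rational(11, 10) (Q = Mul(11, Rational(1, 10)) = Rational(11, 10) ≈ 1.1000)
Function('T')(Y) = 2
Add(Mul(Function('T')(Q), -154), 116) = Add(Mul(2, -154), 116) = Add(-308, 116) = -192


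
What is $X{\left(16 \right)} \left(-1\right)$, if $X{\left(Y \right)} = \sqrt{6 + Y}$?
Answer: $- \sqrt{22} \approx -4.6904$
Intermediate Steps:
$X{\left(16 \right)} \left(-1\right) = \sqrt{6 + 16} \left(-1\right) = \sqrt{22} \left(-1\right) = - \sqrt{22}$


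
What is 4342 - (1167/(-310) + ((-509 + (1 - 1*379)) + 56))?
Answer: 1604797/310 ≈ 5176.8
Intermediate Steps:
4342 - (1167/(-310) + ((-509 + (1 - 1*379)) + 56)) = 4342 - (1167*(-1/310) + ((-509 + (1 - 379)) + 56)) = 4342 - (-1167/310 + ((-509 - 378) + 56)) = 4342 - (-1167/310 + (-887 + 56)) = 4342 - (-1167/310 - 831) = 4342 - 1*(-258777/310) = 4342 + 258777/310 = 1604797/310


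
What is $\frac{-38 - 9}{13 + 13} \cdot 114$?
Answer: $- \frac{2679}{13} \approx -206.08$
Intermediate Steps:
$\frac{-38 - 9}{13 + 13} \cdot 114 = - \frac{47}{26} \cdot 114 = \left(-47\right) \frac{1}{26} \cdot 114 = \left(- \frac{47}{26}\right) 114 = - \frac{2679}{13}$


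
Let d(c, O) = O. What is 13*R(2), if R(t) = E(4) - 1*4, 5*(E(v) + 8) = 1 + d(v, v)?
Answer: -143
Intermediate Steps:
E(v) = -39/5 + v/5 (E(v) = -8 + (1 + v)/5 = -8 + (⅕ + v/5) = -39/5 + v/5)
R(t) = -11 (R(t) = (-39/5 + (⅕)*4) - 1*4 = (-39/5 + ⅘) - 4 = -7 - 4 = -11)
13*R(2) = 13*(-11) = -143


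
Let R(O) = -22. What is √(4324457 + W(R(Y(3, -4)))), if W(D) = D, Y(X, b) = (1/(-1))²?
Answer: √4324435 ≈ 2079.5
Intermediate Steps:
Y(X, b) = 1 (Y(X, b) = (-1)² = 1)
√(4324457 + W(R(Y(3, -4)))) = √(4324457 - 22) = √4324435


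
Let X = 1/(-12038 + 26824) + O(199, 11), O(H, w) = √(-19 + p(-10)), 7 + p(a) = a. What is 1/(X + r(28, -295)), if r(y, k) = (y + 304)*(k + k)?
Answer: -42824420905694/8388447571981587697 - 1311754776*I/8388447571981587697 ≈ -5.1052e-6 - 1.5638e-10*I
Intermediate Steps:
p(a) = -7 + a
r(y, k) = 2*k*(304 + y) (r(y, k) = (304 + y)*(2*k) = 2*k*(304 + y))
O(H, w) = 6*I (O(H, w) = √(-19 + (-7 - 10)) = √(-19 - 17) = √(-36) = 6*I)
X = 1/14786 + 6*I (X = 1/(-12038 + 26824) + 6*I = 1/14786 + 6*I ≈ 6.7632e-5 + 6.0*I)
1/(X + r(28, -295)) = 1/((1/14786 + 6*I) + 2*(-295)*(304 + 28)) = 1/((1/14786 + 6*I) + 2*(-295)*332) = 1/((1/14786 + 6*I) - 195880) = 1/(-2896281679/14786 + 6*I) = 218625796*(-2896281679/14786 - 6*I)/8388447571981587697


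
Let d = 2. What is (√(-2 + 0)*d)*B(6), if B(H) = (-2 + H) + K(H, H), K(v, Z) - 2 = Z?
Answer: 24*I*√2 ≈ 33.941*I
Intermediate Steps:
K(v, Z) = 2 + Z
B(H) = 2*H (B(H) = (-2 + H) + (2 + H) = 2*H)
(√(-2 + 0)*d)*B(6) = (√(-2 + 0)*2)*(2*6) = (√(-2)*2)*12 = ((I*√2)*2)*12 = (2*I*√2)*12 = 24*I*√2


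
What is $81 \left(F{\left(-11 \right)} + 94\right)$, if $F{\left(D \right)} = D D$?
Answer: $17415$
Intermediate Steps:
$F{\left(D \right)} = D^{2}$
$81 \left(F{\left(-11 \right)} + 94\right) = 81 \left(\left(-11\right)^{2} + 94\right) = 81 \left(121 + 94\right) = 81 \cdot 215 = 17415$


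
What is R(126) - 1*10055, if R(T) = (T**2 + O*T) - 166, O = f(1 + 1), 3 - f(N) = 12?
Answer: 4521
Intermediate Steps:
f(N) = -9 (f(N) = 3 - 1*12 = 3 - 12 = -9)
O = -9
R(T) = -166 + T**2 - 9*T (R(T) = (T**2 - 9*T) - 166 = -166 + T**2 - 9*T)
R(126) - 1*10055 = (-166 + 126**2 - 9*126) - 1*10055 = (-166 + 15876 - 1134) - 10055 = 14576 - 10055 = 4521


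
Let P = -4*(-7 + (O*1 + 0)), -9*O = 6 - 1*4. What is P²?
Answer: 67600/81 ≈ 834.57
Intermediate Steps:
O = -2/9 (O = -(6 - 1*4)/9 = -(6 - 4)/9 = -⅑*2 = -2/9 ≈ -0.22222)
P = 260/9 (P = -4*(-7 + (-2/9*1 + 0)) = -4*(-7 + (-2/9 + 0)) = -4*(-7 - 2/9) = -4*(-65/9) = 260/9 ≈ 28.889)
P² = (260/9)² = 67600/81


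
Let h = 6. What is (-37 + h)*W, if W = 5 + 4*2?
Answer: -403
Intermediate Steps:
W = 13 (W = 5 + 8 = 13)
(-37 + h)*W = (-37 + 6)*13 = -31*13 = -403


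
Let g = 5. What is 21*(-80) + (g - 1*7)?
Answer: -1682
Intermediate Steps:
21*(-80) + (g - 1*7) = 21*(-80) + (5 - 1*7) = -1680 + (5 - 7) = -1680 - 2 = -1682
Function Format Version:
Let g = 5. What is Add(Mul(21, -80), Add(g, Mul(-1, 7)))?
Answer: -1682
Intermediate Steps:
Add(Mul(21, -80), Add(g, Mul(-1, 7))) = Add(Mul(21, -80), Add(5, Mul(-1, 7))) = Add(-1680, Add(5, -7)) = Add(-1680, -2) = -1682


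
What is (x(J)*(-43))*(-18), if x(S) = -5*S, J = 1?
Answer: -3870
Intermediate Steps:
(x(J)*(-43))*(-18) = (-5*1*(-43))*(-18) = -5*(-43)*(-18) = 215*(-18) = -3870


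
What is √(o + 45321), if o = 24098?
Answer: √69419 ≈ 263.47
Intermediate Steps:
√(o + 45321) = √(24098 + 45321) = √69419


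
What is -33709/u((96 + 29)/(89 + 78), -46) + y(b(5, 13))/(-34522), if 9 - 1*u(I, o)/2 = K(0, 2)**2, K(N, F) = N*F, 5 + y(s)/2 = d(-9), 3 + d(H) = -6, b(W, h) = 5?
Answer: -581850797/310698 ≈ -1872.7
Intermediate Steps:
d(H) = -9 (d(H) = -3 - 6 = -9)
y(s) = -28 (y(s) = -10 + 2*(-9) = -10 - 18 = -28)
K(N, F) = F*N
u(I, o) = 18 (u(I, o) = 18 - 2*(2*0)**2 = 18 - 2*0**2 = 18 - 2*0 = 18 + 0 = 18)
-33709/u((96 + 29)/(89 + 78), -46) + y(b(5, 13))/(-34522) = -33709/18 - 28/(-34522) = -33709*1/18 - 28*(-1/34522) = -33709/18 + 14/17261 = -581850797/310698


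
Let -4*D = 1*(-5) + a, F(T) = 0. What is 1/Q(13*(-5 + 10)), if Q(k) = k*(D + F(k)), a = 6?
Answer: -4/65 ≈ -0.061538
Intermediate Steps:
D = -¼ (D = -(1*(-5) + 6)/4 = -(-5 + 6)/4 = -¼*1 = -¼ ≈ -0.25000)
Q(k) = -k/4 (Q(k) = k*(-¼ + 0) = k*(-¼) = -k/4)
1/Q(13*(-5 + 10)) = 1/(-13*(-5 + 10)/4) = 1/(-13*5/4) = 1/(-¼*65) = 1/(-65/4) = -4/65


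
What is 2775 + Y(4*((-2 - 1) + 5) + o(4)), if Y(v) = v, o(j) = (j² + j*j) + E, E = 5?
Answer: 2820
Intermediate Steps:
o(j) = 5 + 2*j² (o(j) = (j² + j*j) + 5 = (j² + j²) + 5 = 2*j² + 5 = 5 + 2*j²)
2775 + Y(4*((-2 - 1) + 5) + o(4)) = 2775 + (4*((-2 - 1) + 5) + (5 + 2*4²)) = 2775 + (4*(-3 + 5) + (5 + 2*16)) = 2775 + (4*2 + (5 + 32)) = 2775 + (8 + 37) = 2775 + 45 = 2820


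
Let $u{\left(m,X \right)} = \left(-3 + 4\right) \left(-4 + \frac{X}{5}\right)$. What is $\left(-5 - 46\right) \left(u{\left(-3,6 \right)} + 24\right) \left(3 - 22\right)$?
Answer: $\frac{102714}{5} \approx 20543.0$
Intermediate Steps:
$u{\left(m,X \right)} = -4 + \frac{X}{5}$ ($u{\left(m,X \right)} = 1 \left(-4 + X \frac{1}{5}\right) = 1 \left(-4 + \frac{X}{5}\right) = -4 + \frac{X}{5}$)
$\left(-5 - 46\right) \left(u{\left(-3,6 \right)} + 24\right) \left(3 - 22\right) = \left(-5 - 46\right) \left(\left(-4 + \frac{1}{5} \cdot 6\right) + 24\right) \left(3 - 22\right) = - 51 \left(\left(-4 + \frac{6}{5}\right) + 24\right) \left(-19\right) = - 51 \left(- \frac{14}{5} + 24\right) \left(-19\right) = - 51 \cdot \frac{106}{5} \left(-19\right) = \left(-51\right) \left(- \frac{2014}{5}\right) = \frac{102714}{5}$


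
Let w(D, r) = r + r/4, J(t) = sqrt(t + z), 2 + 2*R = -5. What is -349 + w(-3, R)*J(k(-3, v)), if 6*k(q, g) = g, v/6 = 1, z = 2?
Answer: -349 - 35*sqrt(3)/8 ≈ -356.58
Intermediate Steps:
v = 6 (v = 6*1 = 6)
R = -7/2 (R = -1 + (1/2)*(-5) = -1 - 5/2 = -7/2 ≈ -3.5000)
k(q, g) = g/6
J(t) = sqrt(2 + t) (J(t) = sqrt(t + 2) = sqrt(2 + t))
w(D, r) = 5*r/4 (w(D, r) = r + r*(1/4) = r + r/4 = 5*r/4)
-349 + w(-3, R)*J(k(-3, v)) = -349 + ((5/4)*(-7/2))*sqrt(2 + (1/6)*6) = -349 - 35*sqrt(2 + 1)/8 = -349 - 35*sqrt(3)/8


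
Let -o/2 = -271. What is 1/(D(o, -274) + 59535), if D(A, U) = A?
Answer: 1/60077 ≈ 1.6645e-5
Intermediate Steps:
o = 542 (o = -2*(-271) = 542)
1/(D(o, -274) + 59535) = 1/(542 + 59535) = 1/60077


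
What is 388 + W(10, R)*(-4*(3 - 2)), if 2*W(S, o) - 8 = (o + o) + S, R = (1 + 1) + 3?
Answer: 332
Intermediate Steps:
R = 5 (R = 2 + 3 = 5)
W(S, o) = 4 + o + S/2 (W(S, o) = 4 + ((o + o) + S)/2 = 4 + (2*o + S)/2 = 4 + (S + 2*o)/2 = 4 + (o + S/2) = 4 + o + S/2)
388 + W(10, R)*(-4*(3 - 2)) = 388 + (4 + 5 + (1/2)*10)*(-4*(3 - 2)) = 388 + (4 + 5 + 5)*(-4*1) = 388 + 14*(-4) = 388 - 56 = 332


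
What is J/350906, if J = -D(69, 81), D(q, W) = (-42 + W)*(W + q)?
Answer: -2925/175453 ≈ -0.016671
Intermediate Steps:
J = -5850 (J = -(81**2 - 42*81 - 42*69 + 81*69) = -(6561 - 3402 - 2898 + 5589) = -1*5850 = -5850)
J/350906 = -5850/350906 = -5850*1/350906 = -2925/175453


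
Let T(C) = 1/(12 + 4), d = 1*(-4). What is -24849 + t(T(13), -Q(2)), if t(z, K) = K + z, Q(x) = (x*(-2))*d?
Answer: -397839/16 ≈ -24865.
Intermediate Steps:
d = -4
Q(x) = 8*x (Q(x) = (x*(-2))*(-4) = -2*x*(-4) = 8*x)
T(C) = 1/16
-24849 + t(T(13), -Q(2)) = -24849 + (-8*2 + 1/16) = -24849 + (-1*16 + 1/16) = -24849 + (-16 + 1/16) = -24849 - 255/16 = -397839/16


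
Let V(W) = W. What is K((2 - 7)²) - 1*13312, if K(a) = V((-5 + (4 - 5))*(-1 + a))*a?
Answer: -16912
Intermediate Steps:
K(a) = a*(6 - 6*a) (K(a) = ((-5 + (4 - 5))*(-1 + a))*a = ((-5 - 1)*(-1 + a))*a = (-6*(-1 + a))*a = (6 - 6*a)*a = a*(6 - 6*a))
K((2 - 7)²) - 1*13312 = 6*(2 - 7)²*(1 - (2 - 7)²) - 1*13312 = 6*(-5)²*(1 - 1*(-5)²) - 13312 = 6*25*(1 - 1*25) - 13312 = 6*25*(1 - 25) - 13312 = 6*25*(-24) - 13312 = -3600 - 13312 = -16912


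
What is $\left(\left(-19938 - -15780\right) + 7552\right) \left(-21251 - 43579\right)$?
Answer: $-220033020$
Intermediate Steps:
$\left(\left(-19938 - -15780\right) + 7552\right) \left(-21251 - 43579\right) = \left(\left(-19938 + 15780\right) + 7552\right) \left(-64830\right) = \left(-4158 + 7552\right) \left(-64830\right) = 3394 \left(-64830\right) = -220033020$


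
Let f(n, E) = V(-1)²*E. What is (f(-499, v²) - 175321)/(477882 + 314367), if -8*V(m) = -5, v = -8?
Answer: -58432/264083 ≈ -0.22126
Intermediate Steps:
V(m) = 5/8 (V(m) = -⅛*(-5) = 5/8)
f(n, E) = 25*E/64 (f(n, E) = (5/8)²*E = 25*E/64)
(f(-499, v²) - 175321)/(477882 + 314367) = ((25/64)*(-8)² - 175321)/(477882 + 314367) = ((25/64)*64 - 175321)/792249 = (25 - 175321)*(1/792249) = -175296*1/792249 = -58432/264083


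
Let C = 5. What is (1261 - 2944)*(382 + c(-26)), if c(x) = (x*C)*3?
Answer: 13464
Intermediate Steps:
c(x) = 15*x (c(x) = (x*5)*3 = (5*x)*3 = 15*x)
(1261 - 2944)*(382 + c(-26)) = (1261 - 2944)*(382 + 15*(-26)) = -1683*(382 - 390) = -1683*(-8) = 13464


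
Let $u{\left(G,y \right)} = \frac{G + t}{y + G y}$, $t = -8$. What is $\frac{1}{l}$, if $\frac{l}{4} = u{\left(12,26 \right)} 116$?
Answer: $\frac{169}{928} \approx 0.18211$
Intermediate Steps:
$u{\left(G,y \right)} = \frac{-8 + G}{y + G y}$ ($u{\left(G,y \right)} = \frac{G - 8}{y + G y} = \frac{-8 + G}{y + G y}$)
$l = \frac{928}{169}$ ($l = 4 \frac{-8 + 12}{26 \left(1 + 12\right)} 116 = 4 \cdot \frac{1}{26} \cdot \frac{1}{13} \cdot 4 \cdot 116 = 4 \cdot \frac{2}{169} \cdot 116 = 4 \cdot \frac{232}{169} = \frac{928}{169} \approx 5.4911$)
$\frac{1}{l} = \frac{1}{\frac{928}{169}} = \frac{169}{928}$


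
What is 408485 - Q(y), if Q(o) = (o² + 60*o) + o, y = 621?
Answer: -15037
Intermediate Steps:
Q(o) = o² + 61*o
408485 - Q(y) = 408485 - 621*(61 + 621) = 408485 - 621*682 = 408485 - 1*423522 = 408485 - 423522 = -15037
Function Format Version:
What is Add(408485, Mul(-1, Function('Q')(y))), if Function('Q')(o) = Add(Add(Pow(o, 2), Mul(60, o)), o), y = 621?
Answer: -15037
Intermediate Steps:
Function('Q')(o) = Add(Pow(o, 2), Mul(61, o))
Add(408485, Mul(-1, Function('Q')(y))) = Add(408485, Mul(-1, Mul(621, Add(61, 621)))) = Add(408485, Mul(-1, Mul(621, 682))) = Add(408485, Mul(-1, 423522)) = Add(408485, -423522) = -15037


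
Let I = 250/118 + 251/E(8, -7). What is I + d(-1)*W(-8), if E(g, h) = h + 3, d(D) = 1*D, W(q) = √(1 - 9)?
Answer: -14309/236 - 2*I*√2 ≈ -60.631 - 2.8284*I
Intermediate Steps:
W(q) = 2*I*√2 (W(q) = √(-8) = 2*I*√2)
d(D) = D
E(g, h) = 3 + h
I = -14309/236 (I = 250/118 + 251/(3 - 7) = 250*(1/118) + 251/(-4) = 125/59 + 251*(-¼) = 125/59 - 251/4 = -14309/236 ≈ -60.631)
I + d(-1)*W(-8) = -14309/236 - 2*I*√2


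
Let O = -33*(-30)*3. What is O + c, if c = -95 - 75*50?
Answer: -875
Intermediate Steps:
O = 2970 (O = 990*3 = 2970)
c = -3845 (c = -95 - 3750 = -3845)
O + c = 2970 - 3845 = -875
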